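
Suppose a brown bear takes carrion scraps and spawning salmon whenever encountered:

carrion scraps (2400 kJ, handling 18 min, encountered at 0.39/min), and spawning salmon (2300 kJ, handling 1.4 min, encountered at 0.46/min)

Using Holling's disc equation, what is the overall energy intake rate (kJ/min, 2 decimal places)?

R = (0.39×2400 + 0.46×2300) / (1 + 0.39×18 + 0.46×1.4) = 1994/8.664 = 230.1 kJ/min.

230.15 kJ/min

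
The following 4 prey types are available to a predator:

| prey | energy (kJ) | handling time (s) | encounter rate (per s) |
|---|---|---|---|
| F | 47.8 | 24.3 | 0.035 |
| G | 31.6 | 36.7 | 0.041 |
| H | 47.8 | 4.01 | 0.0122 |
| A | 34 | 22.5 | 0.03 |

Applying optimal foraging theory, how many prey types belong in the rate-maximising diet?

3

Profitabilities (E/h, kJ/s): H 11.9, F 1.97, A 1.51, G 0.861. Add prey in this order while the next type's profitability exceeds the intake rate on those already taken.
Rate on top 1: 0.556. F: 1.97 > 0.556 → include.
Rate on top 2: 1.188. A: 1.51 > 1.188 → include.
Rate on top 3: 1.273. G: 0.861 < 1.273 → exclude; stop.
Optimal diet: H, F, A — 3 of 4 types.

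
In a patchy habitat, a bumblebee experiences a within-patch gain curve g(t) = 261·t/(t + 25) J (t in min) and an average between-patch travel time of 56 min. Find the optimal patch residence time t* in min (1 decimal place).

By the marginal value theorem, leave when the instantaneous gain rate g'(t) equals the habitat-wide average g(t)/(T + t).
g'(t) = 261·25/(t + 25)². Setting 261·25/(t+25)² = 261t/[(t+25)(56+t)] gives 25(56+t) = t(t+25), so t² = 25×56 = 1400.
t* = √1400 = 37.42 min.

37.4 min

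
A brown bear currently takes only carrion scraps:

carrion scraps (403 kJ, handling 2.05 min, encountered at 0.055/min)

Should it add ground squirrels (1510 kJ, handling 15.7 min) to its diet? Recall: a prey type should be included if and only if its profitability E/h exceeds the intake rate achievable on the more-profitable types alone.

On carrion scraps alone, R = ΣλE/(1+Σλh) = 22.16/1.113 = 19.92 kJ/min.
ground squirrels: E/h = 1510/15.7 = 96.18 kJ/min.
96.18 > 19.92, so adding ground squirrels raises the average — include it.

Yes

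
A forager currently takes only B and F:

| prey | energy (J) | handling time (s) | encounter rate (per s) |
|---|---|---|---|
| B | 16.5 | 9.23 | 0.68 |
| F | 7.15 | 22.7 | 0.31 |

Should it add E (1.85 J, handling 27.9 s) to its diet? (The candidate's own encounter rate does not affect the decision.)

No

On B and F alone, R = ΣλE/(1+Σλh) = 13.44/14.31 = 0.9387 J/s.
Profitability of E: 1.85/27.9 = 0.06631 J/s.
Since 0.06631 < R, time spent handling E is better spent searching.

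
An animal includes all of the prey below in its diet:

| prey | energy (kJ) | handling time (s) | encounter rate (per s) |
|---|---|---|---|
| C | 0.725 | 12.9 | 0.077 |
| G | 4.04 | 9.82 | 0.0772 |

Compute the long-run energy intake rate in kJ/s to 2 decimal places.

R = Σλ_iE_i / (1 + Σλ_ih_i)
Numerator: 0.077×0.725 + 0.0772×4.04 = 0.3677
Denominator: 1 + 0.077×12.9 + 0.0772×9.82 = 2.751
R = 0.3677/2.751 = 0.1336 kJ/s

0.13 kJ/s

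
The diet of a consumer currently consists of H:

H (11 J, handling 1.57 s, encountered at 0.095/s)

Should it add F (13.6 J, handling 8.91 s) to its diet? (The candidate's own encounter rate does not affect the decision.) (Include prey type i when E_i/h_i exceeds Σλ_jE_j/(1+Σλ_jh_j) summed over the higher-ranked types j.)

On H alone, R = ΣλE/(1+Σλh) = 1.045/1.149 = 0.9094 J/s.
Profitability of F: 13.6/8.91 = 1.526 J/s.
Since 1.526 > R, including F increases the long-run rate.

Yes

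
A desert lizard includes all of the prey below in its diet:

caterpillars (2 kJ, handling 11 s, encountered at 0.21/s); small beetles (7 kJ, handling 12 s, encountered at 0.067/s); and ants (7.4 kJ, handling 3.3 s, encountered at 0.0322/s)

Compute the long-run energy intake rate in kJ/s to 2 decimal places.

0.27 kJ/s

R = (0.21×2 + 0.067×7 + 0.0322×7.4) / (1 + 0.21×11 + 0.067×12 + 0.0322×3.3) = 1.127/4.22 = 0.2671 kJ/s.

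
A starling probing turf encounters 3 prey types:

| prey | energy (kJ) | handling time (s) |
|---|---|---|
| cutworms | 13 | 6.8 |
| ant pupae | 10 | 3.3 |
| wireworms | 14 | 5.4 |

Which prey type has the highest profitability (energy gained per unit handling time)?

ant pupae

Profitability E/h (kJ/s): cutworms = 13/6.8 = 1.91, ant pupae = 10/3.3 = 3.03, wireworms = 14/5.4 = 2.59.
Ranked: ant pupae > wireworms > cutworms.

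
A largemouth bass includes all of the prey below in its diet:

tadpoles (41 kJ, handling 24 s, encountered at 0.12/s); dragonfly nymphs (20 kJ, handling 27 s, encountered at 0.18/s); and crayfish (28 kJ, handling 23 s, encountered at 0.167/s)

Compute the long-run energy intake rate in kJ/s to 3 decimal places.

R = Σλ_iE_i / (1 + Σλ_ih_i)
Numerator: 0.12×41 + 0.18×20 + 0.167×28 = 13.2
Denominator: 1 + 0.12×24 + 0.18×27 + 0.167×23 = 12.58
R = 13.2/12.58 = 1.049 kJ/s

1.049 kJ/s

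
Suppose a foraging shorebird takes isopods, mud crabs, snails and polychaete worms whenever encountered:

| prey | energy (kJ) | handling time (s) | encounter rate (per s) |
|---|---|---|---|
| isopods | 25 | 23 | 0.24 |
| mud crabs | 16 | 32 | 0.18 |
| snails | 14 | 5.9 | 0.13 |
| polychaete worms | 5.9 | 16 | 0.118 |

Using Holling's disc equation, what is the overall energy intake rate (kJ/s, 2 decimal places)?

0.76 kJ/s

R = (0.24×25 + 0.18×16 + 0.13×14 + 0.118×5.9) / (1 + 0.24×23 + 0.18×32 + 0.13×5.9 + 0.118×16) = 11.4/14.93 = 0.7631 kJ/s.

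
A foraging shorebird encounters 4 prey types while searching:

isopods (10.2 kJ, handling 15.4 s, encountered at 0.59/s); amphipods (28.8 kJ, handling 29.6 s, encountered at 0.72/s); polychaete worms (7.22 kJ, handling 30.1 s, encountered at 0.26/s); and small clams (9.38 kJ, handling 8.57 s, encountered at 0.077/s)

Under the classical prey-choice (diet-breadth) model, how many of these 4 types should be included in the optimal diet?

Profitabilities (E/h, kJ/s): small clams 1.09, amphipods 0.973, isopods 0.662, polychaete worms 0.24. Add prey in this order while the next type's profitability exceeds the intake rate on those already taken.
Rate on top 1: 0.4351. amphipods: 0.973 > 0.4351 → include.
Rate on top 2: 0.9341. isopods: 0.662 < 0.9341 → exclude; stop.
Optimal diet: small clams, amphipods — 2 of 4 types.

2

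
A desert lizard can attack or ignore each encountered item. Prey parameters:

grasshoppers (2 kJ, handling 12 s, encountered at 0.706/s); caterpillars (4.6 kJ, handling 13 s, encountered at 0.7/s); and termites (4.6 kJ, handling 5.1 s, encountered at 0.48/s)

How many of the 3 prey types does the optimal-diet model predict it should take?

Profitabilities (E/h, kJ/s): termites 0.902, caterpillars 0.354, grasshoppers 0.167. Add prey in this order while the next type's profitability exceeds the intake rate on those already taken.
Rate on top 1: 0.6404. caterpillars: 0.354 < 0.6404 → exclude; stop.
Optimal diet: termites — 1 of 3 types.

1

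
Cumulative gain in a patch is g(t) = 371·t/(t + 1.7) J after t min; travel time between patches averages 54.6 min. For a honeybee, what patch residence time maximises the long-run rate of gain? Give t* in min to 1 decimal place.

9.6 min

Maximise g(t)/(T+t): set derivative to zero → g'(t)(T+t) = g(t).
g'(t) = 371·1.7/(t + 1.7)². Setting 371·1.7/(t+1.7)² = 371t/[(t+1.7)(54.6+t)] gives 1.7(54.6+t) = t(t+1.7), so t² = 1.7×54.6 = 92.82.
t* = √92.82 = 9.634 min.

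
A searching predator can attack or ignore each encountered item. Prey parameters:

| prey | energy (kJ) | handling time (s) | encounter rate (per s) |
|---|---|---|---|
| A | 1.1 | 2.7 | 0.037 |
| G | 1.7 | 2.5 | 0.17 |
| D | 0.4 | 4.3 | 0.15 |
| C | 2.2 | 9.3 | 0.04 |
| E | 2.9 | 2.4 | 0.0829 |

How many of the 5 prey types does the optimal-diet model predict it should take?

Rank by E/h (kJ/s): E 1.21, G 0.68, A 0.407, C 0.237, D 0.093. Include each in turn until the next type's E/h falls below the running intake rate.
Rate on top 1: 0.2005. G: 0.68 > 0.2005 → include.
Rate on top 2: 0.326. A: 0.407 > 0.326 → include.
Rate on top 3: 0.3307. C: 0.237 < 0.3307 → exclude; stop.
Optimal diet: E, G, A — 3 of 5 types.

3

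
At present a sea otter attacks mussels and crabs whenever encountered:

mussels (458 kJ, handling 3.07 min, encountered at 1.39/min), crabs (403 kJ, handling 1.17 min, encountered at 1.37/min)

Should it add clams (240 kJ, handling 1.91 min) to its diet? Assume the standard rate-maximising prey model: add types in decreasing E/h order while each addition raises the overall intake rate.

Current rate: (1.39×458 + 1.37×403)/(1 + 1.39×3.07 + 1.37×1.17) = 173 kJ/min.
clams: E/h = 240/1.91 = 125.7 kJ/min.
125.7 < 173, so adding clams would lower the average — exclude it.

No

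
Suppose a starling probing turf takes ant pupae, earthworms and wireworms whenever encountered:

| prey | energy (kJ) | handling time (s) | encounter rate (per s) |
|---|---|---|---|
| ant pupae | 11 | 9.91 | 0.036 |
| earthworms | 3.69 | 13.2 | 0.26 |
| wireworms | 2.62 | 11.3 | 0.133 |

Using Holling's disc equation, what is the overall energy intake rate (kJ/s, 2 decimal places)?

0.27 kJ/s

R = Σλ_iE_i / (1 + Σλ_ih_i)
Numerator: 0.036×11 + 0.26×3.69 + 0.133×2.62 = 1.704
Denominator: 1 + 0.036×9.91 + 0.26×13.2 + 0.133×11.3 = 6.292
R = 1.704/6.292 = 0.2708 kJ/s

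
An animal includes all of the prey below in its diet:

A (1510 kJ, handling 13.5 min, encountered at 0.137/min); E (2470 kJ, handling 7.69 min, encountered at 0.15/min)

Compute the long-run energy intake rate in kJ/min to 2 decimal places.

R = Σλ_iE_i / (1 + Σλ_ih_i)
Numerator: 0.137×1510 + 0.15×2470 = 577.4
Denominator: 1 + 0.137×13.5 + 0.15×7.69 = 4.003
R = 577.4/4.003 = 144.2 kJ/min

144.23 kJ/min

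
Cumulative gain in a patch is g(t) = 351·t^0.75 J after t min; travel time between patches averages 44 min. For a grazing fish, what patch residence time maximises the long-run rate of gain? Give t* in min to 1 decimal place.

Optimal t* satisfies g'(t*) = g(t*)/(T + t*).
g'(t) = 0.75·351·t^-0.25. Setting 0.75·351·t^-0.25 = 351·t^0.75/(44+t) gives 0.75(44+t) = t, so 0.25·t = 0.75×44.
t* = 0.75×44/0.25 = 132 min.

132.0 min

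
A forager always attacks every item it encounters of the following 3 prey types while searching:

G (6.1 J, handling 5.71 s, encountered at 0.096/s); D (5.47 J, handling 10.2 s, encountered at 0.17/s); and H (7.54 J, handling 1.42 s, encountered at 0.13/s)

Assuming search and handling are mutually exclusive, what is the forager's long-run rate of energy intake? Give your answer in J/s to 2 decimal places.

0.72 J/s

R = Σλ_iE_i / (1 + Σλ_ih_i)
Numerator: 0.096×6.1 + 0.17×5.47 + 0.13×7.54 = 2.496
Denominator: 1 + 0.096×5.71 + 0.17×10.2 + 0.13×1.42 = 3.467
R = 2.496/3.467 = 0.7199 J/s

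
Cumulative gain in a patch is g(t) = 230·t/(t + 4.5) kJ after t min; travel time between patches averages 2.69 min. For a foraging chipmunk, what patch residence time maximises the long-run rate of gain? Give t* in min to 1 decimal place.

3.5 min

Maximise g(t)/(T+t): set derivative to zero → g'(t)(T+t) = g(t).
g'(t) = 230·4.5/(t + 4.5)². Setting 230·4.5/(t+4.5)² = 230t/[(t+4.5)(2.69+t)] gives 4.5(2.69+t) = t(t+4.5), so t² = 4.5×2.69 = 12.11.
t* = √12.11 = 3.479 min.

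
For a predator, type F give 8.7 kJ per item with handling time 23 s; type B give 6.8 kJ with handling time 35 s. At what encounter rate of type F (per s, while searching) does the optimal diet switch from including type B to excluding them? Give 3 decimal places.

At the threshold, the rate on type F alone equals the profitability of type B: λ·8.7/(1 + λ·23) = 6.8/35 = 0.1943.
Rearranging, λ(8.7 − 0.1943×23) = 0.1943, so λ = 0.1943/4.231 = 0.04591 per s.

0.046 per s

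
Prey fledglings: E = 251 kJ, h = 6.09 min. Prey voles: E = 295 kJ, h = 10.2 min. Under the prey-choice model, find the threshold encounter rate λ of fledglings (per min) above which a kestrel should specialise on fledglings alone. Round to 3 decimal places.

The zero-one rule: include voles iff E₂/h₂ > λE₁/(1+λh₁). Equality gives the switch point.
λE₁h₂ = E₂ + λE₂h₁ ⇒ λ = E₂/(E₁h₂ − E₂h₁) = 295/(2560 − 1797) = 0.3863 per min.

0.386 per min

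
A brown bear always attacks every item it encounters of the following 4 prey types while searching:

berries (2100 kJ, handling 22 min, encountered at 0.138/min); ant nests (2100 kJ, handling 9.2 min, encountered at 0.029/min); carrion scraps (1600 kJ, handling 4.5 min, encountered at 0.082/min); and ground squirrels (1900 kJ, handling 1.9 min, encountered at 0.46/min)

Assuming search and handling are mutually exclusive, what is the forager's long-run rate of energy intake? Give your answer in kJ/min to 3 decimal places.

244.491 kJ/min

Energy encountered per unit search time: 0.138×2100 + 0.029×2100 + 0.082×1600 + 0.46×1900 = 1356 kJ/min.
Handling time per unit search time: 0.138×22 + 0.029×9.2 + 0.082×4.5 + 0.46×1.9 = 4.546.
Rate = 1356/(1 + 4.546) = 244.5 kJ/min.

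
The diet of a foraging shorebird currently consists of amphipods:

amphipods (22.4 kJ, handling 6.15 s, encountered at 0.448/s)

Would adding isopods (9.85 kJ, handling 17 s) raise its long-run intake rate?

No

Intake rate on the current diet: R = (0.448×22.4) / (1 + 0.448×6.15) = 10.04/3.755 = 2.672 kJ/s.
isopods: E/h = 9.85/17 = 0.5794 kJ/s.
0.5794 < 2.672, so adding isopods would lower the average — exclude it.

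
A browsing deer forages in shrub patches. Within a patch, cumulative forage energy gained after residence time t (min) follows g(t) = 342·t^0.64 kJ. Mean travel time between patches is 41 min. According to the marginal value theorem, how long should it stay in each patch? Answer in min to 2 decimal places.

Optimal t* satisfies g'(t*) = g(t*)/(T + t*).
g'(t) = 0.64·342·t^-0.36. Setting 0.64·342·t^-0.36 = 342·t^0.64/(41+t) gives 0.64(41+t) = t, so 0.36·t = 0.64×41.
t* = 0.64×41/0.36 = 72.89 min.

72.89 min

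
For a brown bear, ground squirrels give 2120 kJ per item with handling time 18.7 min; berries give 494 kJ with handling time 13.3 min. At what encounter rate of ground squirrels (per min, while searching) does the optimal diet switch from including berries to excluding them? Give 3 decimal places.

Drop berries once their profitability E₂/h₂ falls below the rate achievable on ground squirrels alone: E₂/h₂ = λE₁/(1 + λh₁).
Solve for λ: λE₁h₂ = E₂(1 + λh₁) → λ(E₁h₂ − E₂h₁) = E₂ → λ = E₂/(E₁h₂ − E₂h₁).
λ = 494/(2120×13.3 − 494×18.7) = 494/1.896e+04 = 0.02606 per min.

0.026 per min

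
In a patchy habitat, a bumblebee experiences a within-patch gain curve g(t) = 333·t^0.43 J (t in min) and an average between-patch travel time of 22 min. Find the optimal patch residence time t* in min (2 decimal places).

16.60 min

Optimal t* satisfies g'(t*) = g(t*)/(T + t*).
g'(t) = 0.43·333·t^-0.57. Setting 0.43·333·t^-0.57 = 333·t^0.43/(22+t) gives 0.43(22+t) = t, so 0.57·t = 0.43×22.
t* = 0.43×22/0.57 = 16.6 min.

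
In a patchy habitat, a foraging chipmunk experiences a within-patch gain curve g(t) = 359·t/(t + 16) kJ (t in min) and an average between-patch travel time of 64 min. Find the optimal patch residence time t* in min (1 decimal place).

32.0 min

Optimal t* satisfies g'(t*) = g(t*)/(T + t*).
g'(t) = 359·16/(t + 16)². Setting 359·16/(t+16)² = 359t/[(t+16)(64+t)] gives 16(64+t) = t(t+16), so t² = 16×64 = 1024.
t* = √1024 = 32 min.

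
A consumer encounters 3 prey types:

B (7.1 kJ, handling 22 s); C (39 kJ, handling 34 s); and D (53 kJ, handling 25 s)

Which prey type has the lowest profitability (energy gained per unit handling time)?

In descending order of E/h:
D: 53/25 = 2.12 kJ/s
C: 39/34 = 1.15 kJ/s
B: 7.1/22 = 0.323 kJ/s

B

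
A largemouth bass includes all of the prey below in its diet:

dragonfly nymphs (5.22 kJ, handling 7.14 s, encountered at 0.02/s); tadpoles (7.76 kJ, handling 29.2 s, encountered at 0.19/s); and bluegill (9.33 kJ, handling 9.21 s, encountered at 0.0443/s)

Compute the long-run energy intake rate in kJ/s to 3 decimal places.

R = Σλ_iE_i / (1 + Σλ_ih_i)
Numerator: 0.02×5.22 + 0.19×7.76 + 0.0443×9.33 = 1.992
Denominator: 1 + 0.02×7.14 + 0.19×29.2 + 0.0443×9.21 = 7.099
R = 1.992/7.099 = 0.2806 kJ/s

0.281 kJ/s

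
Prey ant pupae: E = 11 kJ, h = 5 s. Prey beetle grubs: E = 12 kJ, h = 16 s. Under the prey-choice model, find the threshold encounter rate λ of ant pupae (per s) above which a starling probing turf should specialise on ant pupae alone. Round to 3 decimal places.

Drop beetle grubs once their profitability E₂/h₂ falls below the rate achievable on ant pupae alone: E₂/h₂ = λE₁/(1 + λh₁).
Solve for λ: λE₁h₂ = E₂(1 + λh₁) → λ(E₁h₂ − E₂h₁) = E₂ → λ = E₂/(E₁h₂ − E₂h₁).
λ = 12/(11×16 − 12×5) = 12/116 = 0.1034 per s.

0.103 per s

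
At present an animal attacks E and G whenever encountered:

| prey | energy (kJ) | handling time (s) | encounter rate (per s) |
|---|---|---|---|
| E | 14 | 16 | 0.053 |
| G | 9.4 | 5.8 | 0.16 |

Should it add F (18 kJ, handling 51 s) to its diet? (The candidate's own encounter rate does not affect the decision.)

No

Current rate: (0.053×14 + 0.16×9.4)/(1 + 0.053×16 + 0.16×5.8) = 0.8091 kJ/s.
F: E/h = 18/51 = 0.3529 kJ/s.
Since 0.3529 < R, time spent handling F is better spent searching.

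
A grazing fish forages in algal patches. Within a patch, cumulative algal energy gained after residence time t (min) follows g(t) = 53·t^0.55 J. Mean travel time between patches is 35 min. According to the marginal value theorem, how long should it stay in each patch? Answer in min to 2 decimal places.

42.78 min

Optimal t* satisfies g'(t*) = g(t*)/(T + t*).
g'(t) = 0.55·53·t^-0.45. Setting 0.55·53·t^-0.45 = 53·t^0.55/(35+t) gives 0.55(35+t) = t, so 0.45·t = 0.55×35.
t* = 0.55×35/0.45 = 42.78 min.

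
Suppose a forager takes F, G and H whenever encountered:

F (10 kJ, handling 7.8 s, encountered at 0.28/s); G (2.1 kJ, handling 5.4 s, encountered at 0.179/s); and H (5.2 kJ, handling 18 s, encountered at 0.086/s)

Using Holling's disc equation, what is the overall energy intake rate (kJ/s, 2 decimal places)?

0.64 kJ/s

R = Σλ_iE_i / (1 + Σλ_ih_i)
Numerator: 0.28×10 + 0.179×2.1 + 0.086×5.2 = 3.623
Denominator: 1 + 0.28×7.8 + 0.179×5.4 + 0.086×18 = 5.699
R = 3.623/5.699 = 0.6358 kJ/s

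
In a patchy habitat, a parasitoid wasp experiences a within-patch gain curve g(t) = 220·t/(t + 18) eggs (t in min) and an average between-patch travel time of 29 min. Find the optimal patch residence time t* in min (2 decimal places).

By the marginal value theorem, leave when the instantaneous gain rate g'(t) equals the habitat-wide average g(t)/(T + t).
g'(t) = 220·18/(t + 18)². Setting 220·18/(t+18)² = 220t/[(t+18)(29+t)] gives 18(29+t) = t(t+18), so t² = 18×29 = 522.
t* = √522 = 22.85 min.

22.85 min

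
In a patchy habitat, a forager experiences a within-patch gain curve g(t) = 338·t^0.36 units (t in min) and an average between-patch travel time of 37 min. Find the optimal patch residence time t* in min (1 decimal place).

20.8 min

By the marginal value theorem, leave when the instantaneous gain rate g'(t) equals the habitat-wide average g(t)/(T + t).
g'(t) = 0.36·338·t^-0.64. Setting 0.36·338·t^-0.64 = 338·t^0.36/(37+t) gives 0.36(37+t) = t, so 0.64·t = 0.36×37.
t* = 0.36×37/0.64 = 20.81 min.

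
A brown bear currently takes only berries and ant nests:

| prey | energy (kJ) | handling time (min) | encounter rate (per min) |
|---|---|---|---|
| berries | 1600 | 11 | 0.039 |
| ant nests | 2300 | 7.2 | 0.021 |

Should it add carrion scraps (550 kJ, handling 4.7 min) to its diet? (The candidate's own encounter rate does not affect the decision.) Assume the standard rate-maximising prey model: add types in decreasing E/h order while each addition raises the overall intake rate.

Yes

Current rate: (0.039×1600 + 0.021×2300)/(1 + 0.039×11 + 0.021×7.2) = 70.05 kJ/min.
carrion scraps: E/h = 550/4.7 = 117 kJ/min.
Since 117 > R, including carrion scraps increases the long-run rate.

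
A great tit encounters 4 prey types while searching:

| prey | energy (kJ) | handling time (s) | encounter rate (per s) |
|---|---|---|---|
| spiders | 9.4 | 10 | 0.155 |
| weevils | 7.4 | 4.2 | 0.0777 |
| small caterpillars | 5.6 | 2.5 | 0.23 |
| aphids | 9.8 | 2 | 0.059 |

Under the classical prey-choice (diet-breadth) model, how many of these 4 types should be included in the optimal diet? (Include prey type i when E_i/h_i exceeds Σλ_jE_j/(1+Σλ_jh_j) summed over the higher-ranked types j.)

Rank by E/h (kJ/s): aphids 4.9, small caterpillars 2.24, weevils 1.76, spiders 0.94. Include each in turn until the next type's E/h falls below the running intake rate.
Rate on top 1: 0.5172. small caterpillars: 2.24 > 0.5172 → include.
Rate on top 2: 1.102. weevils: 1.76 > 1.102 → include.
Rate on top 3: 1.209. spiders: 0.94 < 1.209 → exclude; stop.
Optimal diet: aphids, small caterpillars, weevils — 3 of 4 types.

3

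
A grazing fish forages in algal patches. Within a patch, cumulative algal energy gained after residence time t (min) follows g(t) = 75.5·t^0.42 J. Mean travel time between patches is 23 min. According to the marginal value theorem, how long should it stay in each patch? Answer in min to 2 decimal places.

16.66 min

By the marginal value theorem, leave when the instantaneous gain rate g'(t) equals the habitat-wide average g(t)/(T + t).
g'(t) = 0.42·75.5·t^-0.58. Setting 0.42·75.5·t^-0.58 = 75.5·t^0.42/(23+t) gives 0.42(23+t) = t, so 0.58·t = 0.42×23.
t* = 0.42×23/0.58 = 16.66 min.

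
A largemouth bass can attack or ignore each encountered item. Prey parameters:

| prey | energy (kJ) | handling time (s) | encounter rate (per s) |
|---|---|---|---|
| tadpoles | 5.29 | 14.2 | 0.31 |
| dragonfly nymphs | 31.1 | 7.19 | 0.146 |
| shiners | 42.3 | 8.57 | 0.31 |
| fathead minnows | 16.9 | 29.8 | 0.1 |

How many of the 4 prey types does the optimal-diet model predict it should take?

2

E/h in descending order: shiners 4.94, dragonfly nymphs 4.33, fathead minnows 0.567, tadpoles 0.373 kJ/s. The optimal diet is the largest prefix of this list for which every included type satisfies E_i/h_i > R on the types above it.
Rate on top 1: 3.586. dragonfly nymphs: 4.33 > 3.586 → include.
Rate on top 2: 3.751. fathead minnows: 0.567 < 3.751 → exclude; stop.
Optimal diet: shiners, dragonfly nymphs — 2 of 4 types.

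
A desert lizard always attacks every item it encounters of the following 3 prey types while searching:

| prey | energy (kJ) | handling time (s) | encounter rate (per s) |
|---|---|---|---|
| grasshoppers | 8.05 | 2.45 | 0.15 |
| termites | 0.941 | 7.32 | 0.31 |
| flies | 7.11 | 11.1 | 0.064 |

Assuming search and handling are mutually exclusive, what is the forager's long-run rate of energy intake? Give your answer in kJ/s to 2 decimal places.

Energy encountered per unit search time: 0.15×8.05 + 0.31×0.941 + 0.064×7.11 = 1.954 kJ/s.
Handling time per unit search time: 0.15×2.45 + 0.31×7.32 + 0.064×11.1 = 3.347.
Rate = 1.954/(1 + 3.347) = 0.4496 kJ/s.

0.45 kJ/s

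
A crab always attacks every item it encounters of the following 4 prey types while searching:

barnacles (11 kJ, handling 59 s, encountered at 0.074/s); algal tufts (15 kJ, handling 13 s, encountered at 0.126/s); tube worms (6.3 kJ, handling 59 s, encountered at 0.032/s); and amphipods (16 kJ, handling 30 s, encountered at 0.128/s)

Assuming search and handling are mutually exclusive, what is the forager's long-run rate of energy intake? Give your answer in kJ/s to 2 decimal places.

Energy encountered per unit search time: 0.074×11 + 0.126×15 + 0.032×6.3 + 0.128×16 = 4.954 kJ/s.
Handling time per unit search time: 0.074×59 + 0.126×13 + 0.032×59 + 0.128×30 = 11.73.
Rate = 4.954/(1 + 11.73) = 0.3891 kJ/s.

0.39 kJ/s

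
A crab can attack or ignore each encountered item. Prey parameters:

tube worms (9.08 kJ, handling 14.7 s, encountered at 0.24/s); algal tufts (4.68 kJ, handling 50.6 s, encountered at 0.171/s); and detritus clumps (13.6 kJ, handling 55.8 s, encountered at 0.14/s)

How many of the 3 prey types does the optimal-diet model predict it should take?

1

Profitabilities (E/h, kJ/s): tube worms 0.618, detritus clumps 0.244, algal tufts 0.0925. Add prey in this order while the next type's profitability exceeds the intake rate on those already taken.
Rate on top 1: 0.4813. detritus clumps: 0.244 < 0.4813 → exclude; stop.
Optimal diet: tube worms — 1 of 3 types.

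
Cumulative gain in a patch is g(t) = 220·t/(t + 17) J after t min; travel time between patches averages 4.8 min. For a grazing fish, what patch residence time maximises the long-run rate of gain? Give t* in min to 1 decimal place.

Maximise g(t)/(T+t): set derivative to zero → g'(t)(T+t) = g(t).
g'(t) = 220·17/(t + 17)². Setting 220·17/(t+17)² = 220t/[(t+17)(4.8+t)] gives 17(4.8+t) = t(t+17), so t² = 17×4.8 = 81.6.
t* = √81.6 = 9.033 min.

9.0 min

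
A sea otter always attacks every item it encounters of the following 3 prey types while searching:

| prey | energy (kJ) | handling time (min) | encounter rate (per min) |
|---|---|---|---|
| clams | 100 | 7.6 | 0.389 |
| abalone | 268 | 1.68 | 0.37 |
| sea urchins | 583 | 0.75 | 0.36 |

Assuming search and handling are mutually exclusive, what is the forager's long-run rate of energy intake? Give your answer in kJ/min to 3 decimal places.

R = Σλ_iE_i / (1 + Σλ_ih_i)
Numerator: 0.389×100 + 0.37×268 + 0.36×583 = 347.9
Denominator: 1 + 0.389×7.6 + 0.37×1.68 + 0.36×0.75 = 4.848
R = 347.9/4.848 = 71.77 kJ/min

71.770 kJ/min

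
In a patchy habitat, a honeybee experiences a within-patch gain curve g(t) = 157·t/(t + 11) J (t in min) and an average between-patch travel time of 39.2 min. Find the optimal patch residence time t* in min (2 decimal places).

Optimal t* satisfies g'(t*) = g(t*)/(T + t*).
g'(t) = 157·11/(t + 11)². Setting 157·11/(t+11)² = 157t/[(t+11)(39.2+t)] gives 11(39.2+t) = t(t+11), so t² = 11×39.2 = 431.2.
t* = √431.2 = 20.77 min.

20.77 min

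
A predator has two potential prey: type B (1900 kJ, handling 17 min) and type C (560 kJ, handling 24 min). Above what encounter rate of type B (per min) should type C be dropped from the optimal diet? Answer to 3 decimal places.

0.016 per min

At the threshold, the rate on type B alone equals the profitability of type C: λ·1900/(1 + λ·17) = 560/24 = 23.33.
Rearranging, λ(1900 − 23.33×17) = 23.33, so λ = 23.33/1503 = 0.01552 per min.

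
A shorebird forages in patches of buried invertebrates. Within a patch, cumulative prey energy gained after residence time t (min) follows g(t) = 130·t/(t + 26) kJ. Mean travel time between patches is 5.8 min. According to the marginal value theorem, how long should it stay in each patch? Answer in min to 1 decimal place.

12.3 min

Optimal t* satisfies g'(t*) = g(t*)/(T + t*).
g'(t) = 130·26/(t + 26)². Setting 130·26/(t+26)² = 130t/[(t+26)(5.8+t)] gives 26(5.8+t) = t(t+26), so t² = 26×5.8 = 150.8.
t* = √150.8 = 12.28 min.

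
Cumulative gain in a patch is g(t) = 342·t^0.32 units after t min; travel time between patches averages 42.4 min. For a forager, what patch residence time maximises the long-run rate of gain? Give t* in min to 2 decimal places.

19.95 min

Maximise g(t)/(T+t): set derivative to zero → g'(t)(T+t) = g(t).
g'(t) = 0.32·342·t^-0.68. Setting 0.32·342·t^-0.68 = 342·t^0.32/(42.4+t) gives 0.32(42.4+t) = t, so 0.68·t = 0.32×42.4.
t* = 0.32×42.4/0.68 = 19.95 min.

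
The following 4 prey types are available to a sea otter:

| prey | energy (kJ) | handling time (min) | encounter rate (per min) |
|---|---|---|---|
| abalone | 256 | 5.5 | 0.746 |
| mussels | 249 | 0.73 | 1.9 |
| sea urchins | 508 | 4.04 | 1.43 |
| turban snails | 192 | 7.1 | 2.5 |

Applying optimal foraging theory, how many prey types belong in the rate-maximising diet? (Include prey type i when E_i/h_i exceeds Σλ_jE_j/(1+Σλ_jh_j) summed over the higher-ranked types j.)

1

E/h in descending order: mussels 341, sea urchins 126, abalone 46.5, turban snails 27 kJ/min. The optimal diet is the largest prefix of this list for which every included type satisfies E_i/h_i > R on the types above it.
Rate on top 1: 198.2. sea urchins: 126 < 198.2 → exclude; stop.
Optimal diet: mussels — 1 of 4 types.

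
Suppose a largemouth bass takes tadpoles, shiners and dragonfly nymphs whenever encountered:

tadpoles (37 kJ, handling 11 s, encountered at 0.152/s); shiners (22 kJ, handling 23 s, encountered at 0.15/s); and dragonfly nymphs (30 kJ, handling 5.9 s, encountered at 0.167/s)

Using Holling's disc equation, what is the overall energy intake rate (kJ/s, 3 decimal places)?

1.961 kJ/s

R = (0.152×37 + 0.15×22 + 0.167×30) / (1 + 0.152×11 + 0.15×23 + 0.167×5.9) = 13.93/7.107 = 1.961 kJ/s.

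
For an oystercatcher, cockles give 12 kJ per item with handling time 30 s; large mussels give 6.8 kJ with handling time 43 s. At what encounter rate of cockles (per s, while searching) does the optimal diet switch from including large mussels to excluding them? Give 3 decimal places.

0.022 per s

At the threshold, the rate on cockles alone equals the profitability of large mussels: λ·12/(1 + λ·30) = 6.8/43 = 0.1581.
Rearranging, λ(12 − 0.1581×30) = 0.1581, so λ = 0.1581/7.256 = 0.02179 per s.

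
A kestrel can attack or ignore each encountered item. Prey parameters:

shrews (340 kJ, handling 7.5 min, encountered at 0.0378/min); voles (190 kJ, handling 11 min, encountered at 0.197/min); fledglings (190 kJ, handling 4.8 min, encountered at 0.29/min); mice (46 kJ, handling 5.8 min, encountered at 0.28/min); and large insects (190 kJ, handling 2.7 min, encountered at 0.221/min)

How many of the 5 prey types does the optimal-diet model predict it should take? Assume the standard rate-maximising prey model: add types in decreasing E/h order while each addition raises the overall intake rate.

3

Rank by E/h (kJ/min): large insects 70.4, shrews 45.3, fledglings 39.6, voles 17.3, mice 7.93. Include each in turn until the next type's E/h falls below the running intake rate.
Rate on top 1: 26.3. shrews: 45.3 > 26.3 → include.
Rate on top 2: 29.17. fledglings: 39.6 > 29.17 → include.
Rate on top 3: 33.6. voles: 17.3 < 33.6 → exclude; stop.
Optimal diet: large insects, shrews, fledglings — 3 of 5 types.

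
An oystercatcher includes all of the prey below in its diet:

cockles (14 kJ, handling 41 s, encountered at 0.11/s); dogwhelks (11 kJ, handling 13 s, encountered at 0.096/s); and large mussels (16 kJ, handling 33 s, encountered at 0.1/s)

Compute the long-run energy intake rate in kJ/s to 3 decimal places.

R = Σλ_iE_i / (1 + Σλ_ih_i)
Numerator: 0.11×14 + 0.096×11 + 0.1×16 = 4.196
Denominator: 1 + 0.11×41 + 0.096×13 + 0.1×33 = 10.06
R = 4.196/10.06 = 0.4172 kJ/s

0.417 kJ/s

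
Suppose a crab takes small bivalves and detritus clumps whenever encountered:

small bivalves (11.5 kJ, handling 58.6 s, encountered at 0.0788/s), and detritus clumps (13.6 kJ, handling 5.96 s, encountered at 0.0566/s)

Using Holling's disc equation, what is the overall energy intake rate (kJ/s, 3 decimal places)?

R = (0.0788×11.5 + 0.0566×13.6) / (1 + 0.0788×58.6 + 0.0566×5.96) = 1.676/5.955 = 0.2814 kJ/s.

0.281 kJ/s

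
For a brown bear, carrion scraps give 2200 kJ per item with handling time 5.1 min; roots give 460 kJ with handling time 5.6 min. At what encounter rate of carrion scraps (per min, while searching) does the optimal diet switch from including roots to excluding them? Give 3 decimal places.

0.046 per min

The zero-one rule: include roots iff E₂/h₂ > λE₁/(1+λh₁). Equality gives the switch point.
λE₁h₂ = E₂ + λE₂h₁ ⇒ λ = E₂/(E₁h₂ − E₂h₁) = 460/(1.232e+04 − 2346) = 0.04612 per min.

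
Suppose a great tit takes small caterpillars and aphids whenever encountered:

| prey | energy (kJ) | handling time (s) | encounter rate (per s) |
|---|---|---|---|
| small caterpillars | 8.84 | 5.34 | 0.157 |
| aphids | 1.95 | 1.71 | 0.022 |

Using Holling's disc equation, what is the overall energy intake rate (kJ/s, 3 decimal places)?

Energy encountered per unit search time: 0.157×8.84 + 0.022×1.95 = 1.431 kJ/s.
Handling time per unit search time: 0.157×5.34 + 0.022×1.71 = 0.876.
Rate = 1.431/(1 + 0.876) = 0.7627 kJ/s.

0.763 kJ/s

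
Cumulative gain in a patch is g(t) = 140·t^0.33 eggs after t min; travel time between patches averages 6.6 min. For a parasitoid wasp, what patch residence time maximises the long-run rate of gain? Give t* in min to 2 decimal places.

Maximise g(t)/(T+t): set derivative to zero → g'(t)(T+t) = g(t).
g'(t) = 0.33·140·t^-0.67. Setting 0.33·140·t^-0.67 = 140·t^0.33/(6.6+t) gives 0.33(6.6+t) = t, so 0.67·t = 0.33×6.6.
t* = 0.33×6.6/0.67 = 3.251 min.

3.25 min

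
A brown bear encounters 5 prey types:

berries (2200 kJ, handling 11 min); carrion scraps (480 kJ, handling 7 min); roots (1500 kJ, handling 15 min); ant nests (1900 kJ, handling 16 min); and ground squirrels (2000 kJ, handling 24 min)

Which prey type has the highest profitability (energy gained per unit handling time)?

berries

Profitability E/h (kJ/min): berries = 2200/11 = 200, carrion scraps = 480/7 = 68.6, roots = 1500/15 = 100, ant nests = 1900/16 = 119, ground squirrels = 2000/24 = 83.3.
Ranked: berries > ant nests > roots > ground squirrels > carrion scraps.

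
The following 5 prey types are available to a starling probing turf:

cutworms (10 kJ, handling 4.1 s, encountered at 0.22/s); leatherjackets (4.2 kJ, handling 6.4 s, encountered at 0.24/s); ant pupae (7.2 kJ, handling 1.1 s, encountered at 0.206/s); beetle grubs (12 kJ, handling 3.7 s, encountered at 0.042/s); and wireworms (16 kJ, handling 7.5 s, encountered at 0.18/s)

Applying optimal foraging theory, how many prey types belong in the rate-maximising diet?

4

Rank by E/h (kJ/s): ant pupae 6.55, beetle grubs 3.24, cutworms 2.44, wireworms 2.13, leatherjackets 0.656. Include each in turn until the next type's E/h falls below the running intake rate.
Rate on top 1: 1.209. beetle grubs: 3.24 > 1.209 → include.
Rate on top 2: 1.438. cutworms: 2.44 > 1.438 → include.
Rate on top 3: 1.833. wireworms: 2.13 > 1.833 → include.
Rate on top 4: 1.945. leatherjackets: 0.656 < 1.945 → exclude; stop.
Optimal diet: ant pupae, beetle grubs, cutworms, wireworms — 4 of 5 types.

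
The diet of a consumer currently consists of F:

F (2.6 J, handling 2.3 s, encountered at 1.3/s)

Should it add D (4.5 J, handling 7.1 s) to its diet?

Intake rate on the current diet: R = (1.3×2.6) / (1 + 1.3×2.3) = 3.38/3.99 = 0.8471 J/s.
Profitability of D: 4.5/7.1 = 0.6338 J/s.
0.6338 < 0.8471, so adding D would lower the average — exclude it.

No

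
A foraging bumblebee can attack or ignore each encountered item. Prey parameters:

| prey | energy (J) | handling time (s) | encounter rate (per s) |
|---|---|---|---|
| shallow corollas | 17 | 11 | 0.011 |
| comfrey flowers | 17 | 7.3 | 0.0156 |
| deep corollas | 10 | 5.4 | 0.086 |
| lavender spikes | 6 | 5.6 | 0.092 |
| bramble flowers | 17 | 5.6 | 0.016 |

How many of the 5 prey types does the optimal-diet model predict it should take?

E/h in descending order: bramble flowers 3.04, comfrey flowers 2.33, deep corollas 1.85, shallow corollas 1.55, lavender spikes 1.07 J/s. The optimal diet is the largest prefix of this list for which every included type satisfies E_i/h_i > R on the types above it.
Rate on top 1: 0.2496. comfrey flowers: 2.33 > 0.2496 → include.
Rate on top 2: 0.4464. deep corollas: 1.85 > 0.4464 → include.
Rate on top 3: 0.8377. shallow corollas: 1.55 > 0.8377 → include.
Rate on top 4: 0.8856. lavender spikes: 1.07 > 0.8856 → include.
Optimal diet: bramble flowers, comfrey flowers, deep corollas, shallow corollas, lavender spikes — 5 of 5 types.

5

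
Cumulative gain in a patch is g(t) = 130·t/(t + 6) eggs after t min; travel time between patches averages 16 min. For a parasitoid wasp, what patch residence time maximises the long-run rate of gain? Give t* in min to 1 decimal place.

9.8 min

Optimal t* satisfies g'(t*) = g(t*)/(T + t*).
g'(t) = 130·6/(t + 6)². Setting 130·6/(t+6)² = 130t/[(t+6)(16+t)] gives 6(16+t) = t(t+6), so t² = 6×16 = 96.
t* = √96 = 9.798 min.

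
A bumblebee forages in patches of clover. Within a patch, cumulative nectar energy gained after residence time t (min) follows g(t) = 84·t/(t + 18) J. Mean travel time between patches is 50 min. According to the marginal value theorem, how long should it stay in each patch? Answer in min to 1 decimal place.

By the marginal value theorem, leave when the instantaneous gain rate g'(t) equals the habitat-wide average g(t)/(T + t).
g'(t) = 84·18/(t + 18)². Setting 84·18/(t+18)² = 84t/[(t+18)(50+t)] gives 18(50+t) = t(t+18), so t² = 18×50 = 900.
t* = √900 = 30 min.

30.0 min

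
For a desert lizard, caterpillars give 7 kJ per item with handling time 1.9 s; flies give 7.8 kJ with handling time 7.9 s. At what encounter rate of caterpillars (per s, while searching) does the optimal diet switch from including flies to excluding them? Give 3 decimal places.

At the threshold, the rate on caterpillars alone equals the profitability of flies: λ·7/(1 + λ·1.9) = 7.8/7.9 = 0.9873.
Rearranging, λ(7 − 0.9873×1.9) = 0.9873, so λ = 0.9873/5.124 = 0.1927 per s.

0.193 per s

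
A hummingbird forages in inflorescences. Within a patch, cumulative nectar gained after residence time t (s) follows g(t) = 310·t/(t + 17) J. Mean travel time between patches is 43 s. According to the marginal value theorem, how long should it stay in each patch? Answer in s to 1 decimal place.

27.0 s

Maximise g(t)/(T+t): set derivative to zero → g'(t)(T+t) = g(t).
g'(t) = 310·17/(t + 17)². Setting 310·17/(t+17)² = 310t/[(t+17)(43+t)] gives 17(43+t) = t(t+17), so t² = 17×43 = 731.
t* = √731 = 27.04 s.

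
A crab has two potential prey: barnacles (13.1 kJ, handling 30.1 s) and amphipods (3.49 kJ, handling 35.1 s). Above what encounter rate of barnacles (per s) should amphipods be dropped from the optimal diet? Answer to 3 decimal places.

The zero-one rule: include amphipods iff E₂/h₂ > λE₁/(1+λh₁). Equality gives the switch point.
λE₁h₂ = E₂ + λE₂h₁ ⇒ λ = E₂/(E₁h₂ − E₂h₁) = 3.49/(459.8 − 105) = 0.009838 per s.

0.010 per s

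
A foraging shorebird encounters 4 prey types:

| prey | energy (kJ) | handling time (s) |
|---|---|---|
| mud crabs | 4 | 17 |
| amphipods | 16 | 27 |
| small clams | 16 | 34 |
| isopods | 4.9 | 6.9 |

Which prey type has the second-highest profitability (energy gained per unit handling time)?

Profitability E/h (kJ/s): mud crabs = 4/17 = 0.235, amphipods = 16/27 = 0.593, small clams = 16/34 = 0.471, isopods = 4.9/6.9 = 0.71.
Ranked: isopods > amphipods > small clams > mud crabs.

amphipods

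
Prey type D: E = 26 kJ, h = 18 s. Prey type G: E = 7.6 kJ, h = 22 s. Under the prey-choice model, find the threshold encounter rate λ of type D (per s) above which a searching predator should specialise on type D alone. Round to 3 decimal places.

0.017 per s

At the threshold, the rate on type D alone equals the profitability of type G: λ·26/(1 + λ·18) = 7.6/22 = 0.3455.
Rearranging, λ(26 − 0.3455×18) = 0.3455, so λ = 0.3455/19.78 = 0.01746 per s.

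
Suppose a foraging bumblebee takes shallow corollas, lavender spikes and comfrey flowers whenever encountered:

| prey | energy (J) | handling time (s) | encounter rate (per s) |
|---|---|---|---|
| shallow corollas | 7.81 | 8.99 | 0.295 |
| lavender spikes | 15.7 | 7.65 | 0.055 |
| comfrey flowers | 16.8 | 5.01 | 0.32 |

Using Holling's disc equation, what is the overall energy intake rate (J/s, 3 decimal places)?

R = Σλ_iE_i / (1 + Σλ_ih_i)
Numerator: 0.295×7.81 + 0.055×15.7 + 0.32×16.8 = 8.543
Denominator: 1 + 0.295×8.99 + 0.055×7.65 + 0.32×5.01 = 5.676
R = 8.543/5.676 = 1.505 J/s

1.505 J/s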